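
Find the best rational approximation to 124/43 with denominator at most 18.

Expand x = 124/43 as a continued fraction with the Euclidean algorithm:
  124 = 2*43 + 38, so a_0 = 2.
  43 = 1*38 + 5, so a_1 = 1.
  38 = 7*5 + 3, so a_2 = 7.
  5 = 1*3 + 2, so a_3 = 1.
  3 = 1*2 + 1, so a_4 = 1.
  2 = 2*1 + 0, so a_5 = 2.
so x = [2; 1, 7, 1, 1, 2].
Convergents (p_i = a_i*p_{i-1} + p_{i-2}, q_i = a_i*q_{i-1} + q_{i-2} with p_{-2}=0, p_{-1}=1, q_{-2}=1, q_{-1}=0), until the denominator exceeds 18:
  i=0: a_0=2, p_0 = 2*1 + 0 = 2, q_0 = 2*0 + 1 = 1.
  i=1: a_1=1, p_1 = 1*2 + 1 = 3, q_1 = 1*1 + 0 = 1.
  i=2: a_2=7, p_2 = 7*3 + 2 = 23, q_2 = 7*1 + 1 = 8.
  i=3: a_3=1, p_3 = 1*23 + 3 = 26, q_3 = 1*8 + 1 = 9.
  i=4: a_4=1, p_4 = 1*26 + 23 = 49, q_4 = 1*9 + 8 = 17.
  i=5: a_5=2, p_5 = 2*49 + 26 = 124, q_5 = 2*17 + 9 = 43.
q_5 = 43 > 18, so the last convergent with denominator <= 18 is p_4/q_4 = 49/17.
The closest fraction with denominator <= 18 is either p_4/q_4 or the intermediate fraction (k*p_4 + p_3)/(k*q_4 + q_3) with the largest k >= 1 whose denominator stays <= 18; these approach x as k grows, and every other convergent or intermediate fraction in range is farther away.
Largest k: floor((18 - q_3)/q_4) = floor((18 - 9)/17) = 0.
Since k = 0, no intermediate fraction beyond p_4/q_4 has denominator <= 18, so the convergent 49/17 is the closest (its error is |124*17 - 49*43|/(43*17) = 1/731).

49/17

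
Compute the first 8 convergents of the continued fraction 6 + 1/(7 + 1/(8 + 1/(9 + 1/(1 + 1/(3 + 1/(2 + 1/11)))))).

Using the convergent recurrence p_i = a_i*p_{i-1} + p_{i-2}, q_i = a_i*q_{i-1} + q_{i-2} with p_{-2}=0, p_{-1}=1, q_{-2}=1, q_{-1}=0:
  i=0: a_0=6, p_0 = 6*1 + 0 = 6, q_0 = 6*0 + 1 = 1.
  i=1: a_1=7, p_1 = 7*6 + 1 = 43, q_1 = 7*1 + 0 = 7.
  i=2: a_2=8, p_2 = 8*43 + 6 = 350, q_2 = 8*7 + 1 = 57.
  i=3: a_3=9, p_3 = 9*350 + 43 = 3193, q_3 = 9*57 + 7 = 520.
  i=4: a_4=1, p_4 = 1*3193 + 350 = 3543, q_4 = 1*520 + 57 = 577.
  i=5: a_5=3, p_5 = 3*3543 + 3193 = 13822, q_5 = 3*577 + 520 = 2251.
  i=6: a_6=2, p_6 = 2*13822 + 3543 = 31187, q_6 = 2*2251 + 577 = 5079.
  i=7: a_7=11, p_7 = 11*31187 + 13822 = 356879, q_7 = 11*5079 + 2251 = 58120.

6/1, 43/7, 350/57, 3193/520, 3543/577, 13822/2251, 31187/5079, 356879/58120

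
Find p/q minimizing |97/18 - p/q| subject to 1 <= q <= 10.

Expand x = 97/18 as a continued fraction with the Euclidean algorithm:
  97 = 5*18 + 7, so a_0 = 5.
  18 = 2*7 + 4, so a_1 = 2.
  7 = 1*4 + 3, so a_2 = 1.
  4 = 1*3 + 1, so a_3 = 1.
  3 = 3*1 + 0, so a_4 = 3.
so x = [5; 2, 1, 1, 3].
Convergents (p_i = a_i*p_{i-1} + p_{i-2}, q_i = a_i*q_{i-1} + q_{i-2} with p_{-2}=0, p_{-1}=1, q_{-2}=1, q_{-1}=0), until the denominator exceeds 10:
  i=0: a_0=5, p_0 = 5*1 + 0 = 5, q_0 = 5*0 + 1 = 1.
  i=1: a_1=2, p_1 = 2*5 + 1 = 11, q_1 = 2*1 + 0 = 2.
  i=2: a_2=1, p_2 = 1*11 + 5 = 16, q_2 = 1*2 + 1 = 3.
  i=3: a_3=1, p_3 = 1*16 + 11 = 27, q_3 = 1*3 + 2 = 5.
  i=4: a_4=3, p_4 = 3*27 + 16 = 97, q_4 = 3*5 + 3 = 18.
q_4 = 18 > 10, so the last convergent with denominator <= 10 is p_3/q_3 = 27/5.
The closest fraction with denominator <= 10 is either p_3/q_3 or the intermediate fraction (k*p_3 + p_2)/(k*q_3 + q_2) with the largest k >= 1 whose denominator stays <= 10; these approach x as k grows, and every other convergent or intermediate fraction in range is farther away.
Largest k: floor((10 - q_2)/q_3) = floor((10 - 3)/5) = 1.
That gives (1*27 + 16)/(1*5 + 3) = 43/8.
Compare the errors: |x - 27/5| = |97*5 - 27*18|/(18*5) = 1/90, and |x - 43/8| = |97*8 - 43*18|/(18*8) = 2/144.
Cross-multiplying, 1*144 = 144 < 180 = 2*90, so 1/90 is smaller: the convergent 27/5 is closer to x than 43/8.

27/5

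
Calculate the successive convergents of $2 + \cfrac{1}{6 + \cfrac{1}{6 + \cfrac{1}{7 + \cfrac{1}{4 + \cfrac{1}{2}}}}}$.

2/1, 13/6, 80/37, 573/265, 2372/1097, 5317/2459

Using the convergent recurrence p_i = a_i*p_{i-1} + p_{i-2}, q_i = a_i*q_{i-1} + q_{i-2} with p_{-2}=0, p_{-1}=1, q_{-2}=1, q_{-1}=0:
  i=0: a_0=2, p_0 = 2*1 + 0 = 2, q_0 = 2*0 + 1 = 1.
  i=1: a_1=6, p_1 = 6*2 + 1 = 13, q_1 = 6*1 + 0 = 6.
  i=2: a_2=6, p_2 = 6*13 + 2 = 80, q_2 = 6*6 + 1 = 37.
  i=3: a_3=7, p_3 = 7*80 + 13 = 573, q_3 = 7*37 + 6 = 265.
  i=4: a_4=4, p_4 = 4*573 + 80 = 2372, q_4 = 4*265 + 37 = 1097.
  i=5: a_5=2, p_5 = 2*2372 + 573 = 5317, q_5 = 2*1097 + 265 = 2459.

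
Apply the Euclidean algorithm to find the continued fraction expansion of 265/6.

[44; 6]

Run the Euclidean algorithm on 265 and 6; the successive quotients are the partial quotients a_0, a_1, ... (each step inverts the fractional part left over by the previous one):
  265 = 44*6 + 1, so a_0 = 44.
  6 = 6*1 + 0, so a_1 = 6.
The remainder reaches 0 after 2 divisions, so the expansion has 2 partial quotients, read off in order.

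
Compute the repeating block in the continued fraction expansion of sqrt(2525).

[50; (4, 100)]

Write x_i = (sqrt(2525) + m_i)/d_i with (m_0, d_0) = (0, 1). a_0 = floor(sqrt(2525)) = 50, since 50^2 = 2500 <= 2525 < 2601 = 51^2.
Iterate m_{i+1} = d_i*a_i - m_i, d_{i+1} = (2525 - m_{i+1}^2)/d_i, a_{i+1} = floor((a_0 + m_{i+1})/d_{i+1}):
  m_1 = 1*50 - 0 = 50, d_1 = (2525 - 50^2)/1 = 25/1 = 25, a_1 = floor((50 + 50)/25) = 4.
  m_2 = 25*4 - 50 = 50, d_2 = (2525 - 50^2)/25 = 25/25 = 1, a_2 = floor((50 + 50)/1) = 100.
  m_3 = 1*100 - 50 = 50, d_3 = (2525 - 50^2)/1 = 25/1 = 25: (m_3, d_3) = (m_1, d_1) = (50, 25), so from here the quotients repeat a_1, a_2; the period length is 2.
Hence the expansion of sqrt(2525) is a_0 = 50 followed by the repeating block 4, 100 (period 2).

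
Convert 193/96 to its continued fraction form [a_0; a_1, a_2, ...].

[2; 96]

Run the Euclidean algorithm on 193 and 96; the successive quotients are the partial quotients a_0, a_1, ... (each step inverts the fractional part left over by the previous one):
  193 = 2*96 + 1, so a_0 = 2.
  96 = 96*1 + 0, so a_1 = 96.
The remainder reaches 0 after 2 divisions, so the expansion has 2 partial quotients, read off in order.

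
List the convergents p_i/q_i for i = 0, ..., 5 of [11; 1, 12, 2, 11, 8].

Using the convergent recurrence p_i = a_i*p_{i-1} + p_{i-2}, q_i = a_i*q_{i-1} + q_{i-2} with p_{-2}=0, p_{-1}=1, q_{-2}=1, q_{-1}=0:
  i=0: a_0=11, p_0 = 11*1 + 0 = 11, q_0 = 11*0 + 1 = 1.
  i=1: a_1=1, p_1 = 1*11 + 1 = 12, q_1 = 1*1 + 0 = 1.
  i=2: a_2=12, p_2 = 12*12 + 11 = 155, q_2 = 12*1 + 1 = 13.
  i=3: a_3=2, p_3 = 2*155 + 12 = 322, q_3 = 2*13 + 1 = 27.
  i=4: a_4=11, p_4 = 11*322 + 155 = 3697, q_4 = 11*27 + 13 = 310.
  i=5: a_5=8, p_5 = 8*3697 + 322 = 29898, q_5 = 8*310 + 27 = 2507.

11/1, 12/1, 155/13, 322/27, 3697/310, 29898/2507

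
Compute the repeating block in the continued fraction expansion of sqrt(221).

[14; (1, 6, 2, 6, 1, 28)]

Write x_i = (sqrt(221) + m_i)/d_i with (m_0, d_0) = (0, 1). a_0 = floor(sqrt(221)) = 14, since 14^2 = 196 <= 221 < 225 = 15^2.
Iterate m_{i+1} = d_i*a_i - m_i, d_{i+1} = (221 - m_{i+1}^2)/d_i, a_{i+1} = floor((a_0 + m_{i+1})/d_{i+1}):
  m_1 = 1*14 - 0 = 14, d_1 = (221 - 14^2)/1 = 25/1 = 25, a_1 = floor((14 + 14)/25) = 1.
  m_2 = 25*1 - 14 = 11, d_2 = (221 - 11^2)/25 = 100/25 = 4, a_2 = floor((14 + 11)/4) = 6.
  m_3 = 4*6 - 11 = 13, d_3 = (221 - 13^2)/4 = 52/4 = 13, a_3 = floor((14 + 13)/13) = 2.
  m_4 = 13*2 - 13 = 13, d_4 = (221 - 13^2)/13 = 52/13 = 4, a_4 = floor((14 + 13)/4) = 6.
  m_5 = 4*6 - 13 = 11, d_5 = (221 - 11^2)/4 = 100/4 = 25, a_5 = floor((14 + 11)/25) = 1.
  m_6 = 25*1 - 11 = 14, d_6 = (221 - 14^2)/25 = 25/25 = 1, a_6 = floor((14 + 14)/1) = 28.
  m_7 = 1*28 - 14 = 14, d_7 = (221 - 14^2)/1 = 25/1 = 25: (m_7, d_7) = (m_1, d_1) = (14, 25), so from here the quotients repeat a_1, ..., a_6; the period length is 6.
Hence the expansion of sqrt(221) is a_0 = 14 followed by the repeating block 1, 6, 2, 6, 1, 28 (period 6).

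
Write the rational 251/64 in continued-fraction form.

Run the Euclidean algorithm on 251 and 64; the successive quotients are the partial quotients a_0, a_1, ... (each step inverts the fractional part left over by the previous one):
  251 = 3*64 + 59, so a_0 = 3.
  64 = 1*59 + 5, so a_1 = 1.
  59 = 11*5 + 4, so a_2 = 11.
  5 = 1*4 + 1, so a_3 = 1.
  4 = 4*1 + 0, so a_4 = 4.
The remainder reaches 0 after 5 divisions, so the expansion has 5 partial quotients, read off in order.

[3; 1, 11, 1, 4]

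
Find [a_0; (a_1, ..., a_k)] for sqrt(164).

Write x_i = (sqrt(164) + m_i)/d_i with (m_0, d_0) = (0, 1). a_0 = floor(sqrt(164)) = 12, since 12^2 = 144 <= 164 < 169 = 13^2.
Iterate m_{i+1} = d_i*a_i - m_i, d_{i+1} = (164 - m_{i+1}^2)/d_i, a_{i+1} = floor((a_0 + m_{i+1})/d_{i+1}):
  m_1 = 1*12 - 0 = 12, d_1 = (164 - 12^2)/1 = 20/1 = 20, a_1 = floor((12 + 12)/20) = 1.
  m_2 = 20*1 - 12 = 8, d_2 = (164 - 8^2)/20 = 100/20 = 5, a_2 = floor((12 + 8)/5) = 4.
  m_3 = 5*4 - 8 = 12, d_3 = (164 - 12^2)/5 = 20/5 = 4, a_3 = floor((12 + 12)/4) = 6.
  m_4 = 4*6 - 12 = 12, d_4 = (164 - 12^2)/4 = 20/4 = 5, a_4 = floor((12 + 12)/5) = 4.
  m_5 = 5*4 - 12 = 8, d_5 = (164 - 8^2)/5 = 100/5 = 20, a_5 = floor((12 + 8)/20) = 1.
  m_6 = 20*1 - 8 = 12, d_6 = (164 - 12^2)/20 = 20/20 = 1, a_6 = floor((12 + 12)/1) = 24.
  m_7 = 1*24 - 12 = 12, d_7 = (164 - 12^2)/1 = 20/1 = 20: (m_7, d_7) = (m_1, d_1) = (12, 20), so from here the quotients repeat a_1, ..., a_6; the period length is 6.
Hence the expansion of sqrt(164) is a_0 = 12 followed by the repeating block 1, 4, 6, 4, 1, 24 (period 6).

[12; (1, 4, 6, 4, 1, 24)]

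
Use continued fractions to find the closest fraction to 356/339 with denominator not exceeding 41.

Expand x = 356/339 as a continued fraction with the Euclidean algorithm:
  356 = 1*339 + 17, so a_0 = 1.
  339 = 19*17 + 16, so a_1 = 19.
  17 = 1*16 + 1, so a_2 = 1.
  16 = 16*1 + 0, so a_3 = 16.
so x = [1; 19, 1, 16].
Convergents (p_i = a_i*p_{i-1} + p_{i-2}, q_i = a_i*q_{i-1} + q_{i-2} with p_{-2}=0, p_{-1}=1, q_{-2}=1, q_{-1}=0), until the denominator exceeds 41:
  i=0: a_0=1, p_0 = 1*1 + 0 = 1, q_0 = 1*0 + 1 = 1.
  i=1: a_1=19, p_1 = 19*1 + 1 = 20, q_1 = 19*1 + 0 = 19.
  i=2: a_2=1, p_2 = 1*20 + 1 = 21, q_2 = 1*19 + 1 = 20.
  i=3: a_3=16, p_3 = 16*21 + 20 = 356, q_3 = 16*20 + 19 = 339.
q_3 = 339 > 41, so the last convergent with denominator <= 41 is p_2/q_2 = 21/20.
The closest fraction with denominator <= 41 is either p_2/q_2 or the intermediate fraction (k*p_2 + p_1)/(k*q_2 + q_1) with the largest k >= 1 whose denominator stays <= 41; these approach x as k grows, and every other convergent or intermediate fraction in range is farther away.
Largest k: floor((41 - q_1)/q_2) = floor((41 - 19)/20) = 1.
That gives (1*21 + 20)/(1*20 + 19) = 41/39.
Compare the errors: |x - 21/20| = |356*20 - 21*339|/(339*20) = 1/6780, and |x - 41/39| = |356*39 - 41*339|/(339*39) = 15/13221.
Cross-multiplying, 1*13221 = 13221 < 101700 = 15*6780, so 1/6780 is smaller: the convergent 21/20 is closer to x than 41/39.

21/20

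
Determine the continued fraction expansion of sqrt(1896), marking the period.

Write x_i = (sqrt(1896) + m_i)/d_i with (m_0, d_0) = (0, 1). a_0 = floor(sqrt(1896)) = 43, since 43^2 = 1849 <= 1896 < 1936 = 44^2.
Iterate m_{i+1} = d_i*a_i - m_i, d_{i+1} = (1896 - m_{i+1}^2)/d_i, a_{i+1} = floor((a_0 + m_{i+1})/d_{i+1}):
  m_1 = 1*43 - 0 = 43, d_1 = (1896 - 43^2)/1 = 47/1 = 47, a_1 = floor((43 + 43)/47) = 1.
  m_2 = 47*1 - 43 = 4, d_2 = (1896 - 4^2)/47 = 1880/47 = 40, a_2 = floor((43 + 4)/40) = 1.
  m_3 = 40*1 - 4 = 36, d_3 = (1896 - 36^2)/40 = 600/40 = 15, a_3 = floor((43 + 36)/15) = 5.
  m_4 = 15*5 - 36 = 39, d_4 = (1896 - 39^2)/15 = 375/15 = 25, a_4 = floor((43 + 39)/25) = 3.
  m_5 = 25*3 - 39 = 36, d_5 = (1896 - 36^2)/25 = 600/25 = 24, a_5 = floor((43 + 36)/24) = 3.
  m_6 = 24*3 - 36 = 36, d_6 = (1896 - 36^2)/24 = 600/24 = 25, a_6 = floor((43 + 36)/25) = 3.
  m_7 = 25*3 - 36 = 39, d_7 = (1896 - 39^2)/25 = 375/25 = 15, a_7 = floor((43 + 39)/15) = 5.
  m_8 = 15*5 - 39 = 36, d_8 = (1896 - 36^2)/15 = 600/15 = 40, a_8 = floor((43 + 36)/40) = 1.
  m_9 = 40*1 - 36 = 4, d_9 = (1896 - 4^2)/40 = 1880/40 = 47, a_9 = floor((43 + 4)/47) = 1.
  m_10 = 47*1 - 4 = 43, d_10 = (1896 - 43^2)/47 = 47/47 = 1, a_10 = floor((43 + 43)/1) = 86.
  m_11 = 1*86 - 43 = 43, d_11 = (1896 - 43^2)/1 = 47/1 = 47: (m_11, d_11) = (m_1, d_1) = (43, 47), so from here the quotients repeat a_1, ..., a_10; the period length is 10.
Hence the expansion of sqrt(1896) is a_0 = 43 followed by the repeating block 1, 1, 5, 3, 3, 3, 5, 1, 1, 86 (period 10).

[43; (1, 1, 5, 3, 3, 3, 5, 1, 1, 86)]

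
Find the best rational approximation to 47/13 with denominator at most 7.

Expand x = 47/13 as a continued fraction with the Euclidean algorithm:
  47 = 3*13 + 8, so a_0 = 3.
  13 = 1*8 + 5, so a_1 = 1.
  8 = 1*5 + 3, so a_2 = 1.
  5 = 1*3 + 2, so a_3 = 1.
  3 = 1*2 + 1, so a_4 = 1.
  2 = 2*1 + 0, so a_5 = 2.
so x = [3; 1, 1, 1, 1, 2].
Convergents (p_i = a_i*p_{i-1} + p_{i-2}, q_i = a_i*q_{i-1} + q_{i-2} with p_{-2}=0, p_{-1}=1, q_{-2}=1, q_{-1}=0), until the denominator exceeds 7:
  i=0: a_0=3, p_0 = 3*1 + 0 = 3, q_0 = 3*0 + 1 = 1.
  i=1: a_1=1, p_1 = 1*3 + 1 = 4, q_1 = 1*1 + 0 = 1.
  i=2: a_2=1, p_2 = 1*4 + 3 = 7, q_2 = 1*1 + 1 = 2.
  i=3: a_3=1, p_3 = 1*7 + 4 = 11, q_3 = 1*2 + 1 = 3.
  i=4: a_4=1, p_4 = 1*11 + 7 = 18, q_4 = 1*3 + 2 = 5.
  i=5: a_5=2, p_5 = 2*18 + 11 = 47, q_5 = 2*5 + 3 = 13.
q_5 = 13 > 7, so the last convergent with denominator <= 7 is p_4/q_4 = 18/5.
The closest fraction with denominator <= 7 is either p_4/q_4 or the intermediate fraction (k*p_4 + p_3)/(k*q_4 + q_3) with the largest k >= 1 whose denominator stays <= 7; these approach x as k grows, and every other convergent or intermediate fraction in range is farther away.
Largest k: floor((7 - q_3)/q_4) = floor((7 - 3)/5) = 0.
Since k = 0, no intermediate fraction beyond p_4/q_4 has denominator <= 7, so the convergent 18/5 is the closest (its error is |47*5 - 18*13|/(13*5) = 1/65).

18/5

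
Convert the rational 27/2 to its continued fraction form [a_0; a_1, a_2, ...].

[13; 2]

Run the Euclidean algorithm on 27 and 2; the successive quotients are the partial quotients a_0, a_1, ... (each step inverts the fractional part left over by the previous one):
  27 = 13*2 + 1, so a_0 = 13.
  2 = 2*1 + 0, so a_1 = 2.
The remainder reaches 0 after 2 divisions, so the expansion has 2 partial quotients, read off in order.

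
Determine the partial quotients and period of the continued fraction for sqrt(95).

Write x_i = (sqrt(95) + m_i)/d_i with (m_0, d_0) = (0, 1). a_0 = floor(sqrt(95)) = 9, since 9^2 = 81 <= 95 < 100 = 10^2.
Iterate m_{i+1} = d_i*a_i - m_i, d_{i+1} = (95 - m_{i+1}^2)/d_i, a_{i+1} = floor((a_0 + m_{i+1})/d_{i+1}):
  m_1 = 1*9 - 0 = 9, d_1 = (95 - 9^2)/1 = 14/1 = 14, a_1 = floor((9 + 9)/14) = 1.
  m_2 = 14*1 - 9 = 5, d_2 = (95 - 5^2)/14 = 70/14 = 5, a_2 = floor((9 + 5)/5) = 2.
  m_3 = 5*2 - 5 = 5, d_3 = (95 - 5^2)/5 = 70/5 = 14, a_3 = floor((9 + 5)/14) = 1.
  m_4 = 14*1 - 5 = 9, d_4 = (95 - 9^2)/14 = 14/14 = 1, a_4 = floor((9 + 9)/1) = 18.
  m_5 = 1*18 - 9 = 9, d_5 = (95 - 9^2)/1 = 14/1 = 14: (m_5, d_5) = (m_1, d_1) = (9, 14), so from here the quotients repeat a_1, ..., a_4; the period length is 4.
Hence the expansion of sqrt(95) is a_0 = 9 followed by the repeating block 1, 2, 1, 18 (period 4).

[9; (1, 2, 1, 18)]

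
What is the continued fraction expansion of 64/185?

Run the Euclidean algorithm on 64 and 185; the successive quotients are the partial quotients a_0, a_1, ... (each step inverts the fractional part left over by the previous one):
  64 = 0*185 + 64, so a_0 = 0.
  185 = 2*64 + 57, so a_1 = 2.
  64 = 1*57 + 7, so a_2 = 1.
  57 = 8*7 + 1, so a_3 = 8.
  7 = 7*1 + 0, so a_4 = 7.
The remainder reaches 0 after 5 divisions, so the expansion has 5 partial quotients, read off in order.

[0; 2, 1, 8, 7]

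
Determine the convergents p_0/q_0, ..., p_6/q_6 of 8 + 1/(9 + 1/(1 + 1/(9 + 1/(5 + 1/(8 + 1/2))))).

8/1, 73/9, 81/10, 802/99, 4091/505, 33530/4139, 71151/8783

Using the convergent recurrence p_i = a_i*p_{i-1} + p_{i-2}, q_i = a_i*q_{i-1} + q_{i-2} with p_{-2}=0, p_{-1}=1, q_{-2}=1, q_{-1}=0:
  i=0: a_0=8, p_0 = 8*1 + 0 = 8, q_0 = 8*0 + 1 = 1.
  i=1: a_1=9, p_1 = 9*8 + 1 = 73, q_1 = 9*1 + 0 = 9.
  i=2: a_2=1, p_2 = 1*73 + 8 = 81, q_2 = 1*9 + 1 = 10.
  i=3: a_3=9, p_3 = 9*81 + 73 = 802, q_3 = 9*10 + 9 = 99.
  i=4: a_4=5, p_4 = 5*802 + 81 = 4091, q_4 = 5*99 + 10 = 505.
  i=5: a_5=8, p_5 = 8*4091 + 802 = 33530, q_5 = 8*505 + 99 = 4139.
  i=6: a_6=2, p_6 = 2*33530 + 4091 = 71151, q_6 = 2*4139 + 505 = 8783.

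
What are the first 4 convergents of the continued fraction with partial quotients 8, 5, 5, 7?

Using the convergent recurrence p_i = a_i*p_{i-1} + p_{i-2}, q_i = a_i*q_{i-1} + q_{i-2} with p_{-2}=0, p_{-1}=1, q_{-2}=1, q_{-1}=0:
  i=0: a_0=8, p_0 = 8*1 + 0 = 8, q_0 = 8*0 + 1 = 1.
  i=1: a_1=5, p_1 = 5*8 + 1 = 41, q_1 = 5*1 + 0 = 5.
  i=2: a_2=5, p_2 = 5*41 + 8 = 213, q_2 = 5*5 + 1 = 26.
  i=3: a_3=7, p_3 = 7*213 + 41 = 1532, q_3 = 7*26 + 5 = 187.

8/1, 41/5, 213/26, 1532/187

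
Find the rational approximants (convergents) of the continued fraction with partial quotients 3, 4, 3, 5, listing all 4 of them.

Using the convergent recurrence p_i = a_i*p_{i-1} + p_{i-2}, q_i = a_i*q_{i-1} + q_{i-2} with p_{-2}=0, p_{-1}=1, q_{-2}=1, q_{-1}=0:
  i=0: a_0=3, p_0 = 3*1 + 0 = 3, q_0 = 3*0 + 1 = 1.
  i=1: a_1=4, p_1 = 4*3 + 1 = 13, q_1 = 4*1 + 0 = 4.
  i=2: a_2=3, p_2 = 3*13 + 3 = 42, q_2 = 3*4 + 1 = 13.
  i=3: a_3=5, p_3 = 5*42 + 13 = 223, q_3 = 5*13 + 4 = 69.

3/1, 13/4, 42/13, 223/69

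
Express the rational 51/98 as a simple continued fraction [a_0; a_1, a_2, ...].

Run the Euclidean algorithm on 51 and 98; the successive quotients are the partial quotients a_0, a_1, ... (each step inverts the fractional part left over by the previous one):
  51 = 0*98 + 51, so a_0 = 0.
  98 = 1*51 + 47, so a_1 = 1.
  51 = 1*47 + 4, so a_2 = 1.
  47 = 11*4 + 3, so a_3 = 11.
  4 = 1*3 + 1, so a_4 = 1.
  3 = 3*1 + 0, so a_5 = 3.
The remainder reaches 0 after 6 divisions, so the expansion has 6 partial quotients, read off in order.

[0; 1, 1, 11, 1, 3]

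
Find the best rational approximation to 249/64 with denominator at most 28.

35/9

Expand x = 249/64 as a continued fraction with the Euclidean algorithm:
  249 = 3*64 + 57, so a_0 = 3.
  64 = 1*57 + 7, so a_1 = 1.
  57 = 8*7 + 1, so a_2 = 8.
  7 = 7*1 + 0, so a_3 = 7.
so x = [3; 1, 8, 7].
Convergents (p_i = a_i*p_{i-1} + p_{i-2}, q_i = a_i*q_{i-1} + q_{i-2} with p_{-2}=0, p_{-1}=1, q_{-2}=1, q_{-1}=0), until the denominator exceeds 28:
  i=0: a_0=3, p_0 = 3*1 + 0 = 3, q_0 = 3*0 + 1 = 1.
  i=1: a_1=1, p_1 = 1*3 + 1 = 4, q_1 = 1*1 + 0 = 1.
  i=2: a_2=8, p_2 = 8*4 + 3 = 35, q_2 = 8*1 + 1 = 9.
  i=3: a_3=7, p_3 = 7*35 + 4 = 249, q_3 = 7*9 + 1 = 64.
q_3 = 64 > 28, so the last convergent with denominator <= 28 is p_2/q_2 = 35/9.
The closest fraction with denominator <= 28 is either p_2/q_2 or the intermediate fraction (k*p_2 + p_1)/(k*q_2 + q_1) with the largest k >= 1 whose denominator stays <= 28; these approach x as k grows, and every other convergent or intermediate fraction in range is farther away.
Largest k: floor((28 - q_1)/q_2) = floor((28 - 1)/9) = 3.
That gives (3*35 + 4)/(3*9 + 1) = 109/28.
Compare the errors: |x - 35/9| = |249*9 - 35*64|/(64*9) = 1/576, and |x - 109/28| = |249*28 - 109*64|/(64*28) = 4/1792.
Cross-multiplying, 1*1792 = 1792 < 2304 = 4*576, so 1/576 is smaller: the convergent 35/9 is closer to x than 109/28.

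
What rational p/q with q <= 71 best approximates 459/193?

88/37

Expand x = 459/193 as a continued fraction with the Euclidean algorithm:
  459 = 2*193 + 73, so a_0 = 2.
  193 = 2*73 + 47, so a_1 = 2.
  73 = 1*47 + 26, so a_2 = 1.
  47 = 1*26 + 21, so a_3 = 1.
  26 = 1*21 + 5, so a_4 = 1.
  21 = 4*5 + 1, so a_5 = 4.
  5 = 5*1 + 0, so a_6 = 5.
so x = [2; 2, 1, 1, 1, 4, 5].
Convergents (p_i = a_i*p_{i-1} + p_{i-2}, q_i = a_i*q_{i-1} + q_{i-2} with p_{-2}=0, p_{-1}=1, q_{-2}=1, q_{-1}=0), until the denominator exceeds 71:
  i=0: a_0=2, p_0 = 2*1 + 0 = 2, q_0 = 2*0 + 1 = 1.
  i=1: a_1=2, p_1 = 2*2 + 1 = 5, q_1 = 2*1 + 0 = 2.
  i=2: a_2=1, p_2 = 1*5 + 2 = 7, q_2 = 1*2 + 1 = 3.
  i=3: a_3=1, p_3 = 1*7 + 5 = 12, q_3 = 1*3 + 2 = 5.
  i=4: a_4=1, p_4 = 1*12 + 7 = 19, q_4 = 1*5 + 3 = 8.
  i=5: a_5=4, p_5 = 4*19 + 12 = 88, q_5 = 4*8 + 5 = 37.
  i=6: a_6=5, p_6 = 5*88 + 19 = 459, q_6 = 5*37 + 8 = 193.
q_6 = 193 > 71, so the last convergent with denominator <= 71 is p_5/q_5 = 88/37.
The closest fraction with denominator <= 71 is either p_5/q_5 or the intermediate fraction (k*p_5 + p_4)/(k*q_5 + q_4) with the largest k >= 1 whose denominator stays <= 71; these approach x as k grows, and every other convergent or intermediate fraction in range is farther away.
Largest k: floor((71 - q_4)/q_5) = floor((71 - 8)/37) = 1.
That gives (1*88 + 19)/(1*37 + 8) = 107/45.
Compare the errors: |x - 88/37| = |459*37 - 88*193|/(193*37) = 1/7141, and |x - 107/45| = |459*45 - 107*193|/(193*45) = 4/8685.
Cross-multiplying, 1*8685 = 8685 < 28564 = 4*7141, so 1/7141 is smaller: the convergent 88/37 is closer to x than 107/45.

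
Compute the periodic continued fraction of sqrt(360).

[18; (1, 36)]

Write x_i = (sqrt(360) + m_i)/d_i with (m_0, d_0) = (0, 1). a_0 = floor(sqrt(360)) = 18, since 18^2 = 324 <= 360 < 361 = 19^2.
Iterate m_{i+1} = d_i*a_i - m_i, d_{i+1} = (360 - m_{i+1}^2)/d_i, a_{i+1} = floor((a_0 + m_{i+1})/d_{i+1}):
  m_1 = 1*18 - 0 = 18, d_1 = (360 - 18^2)/1 = 36/1 = 36, a_1 = floor((18 + 18)/36) = 1.
  m_2 = 36*1 - 18 = 18, d_2 = (360 - 18^2)/36 = 36/36 = 1, a_2 = floor((18 + 18)/1) = 36.
  m_3 = 1*36 - 18 = 18, d_3 = (360 - 18^2)/1 = 36/1 = 36: (m_3, d_3) = (m_1, d_1) = (18, 36), so from here the quotients repeat a_1, a_2; the period length is 2.
Hence the expansion of sqrt(360) is a_0 = 18 followed by the repeating block 1, 36 (period 2).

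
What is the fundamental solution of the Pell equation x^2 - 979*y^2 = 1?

First expand sqrt(979) as a continued fraction. With x_i = (sqrt(979) + m_i)/d_i and (m_0, d_0) = (0, 1): a_0 = floor(sqrt(979)) = 31, since 31^2 = 961 <= 979 < 1024 = 32^2.
Iterate m_{i+1} = d_i*a_i - m_i, d_{i+1} = (979 - m_{i+1}^2)/d_i, a_{i+1} = floor((a_0 + m_{i+1})/d_{i+1}):
  m_1 = 1*31 - 0 = 31, d_1 = (979 - 31^2)/1 = 18/1 = 18, a_1 = floor((31 + 31)/18) = 3.
  m_2 = 18*3 - 31 = 23, d_2 = (979 - 23^2)/18 = 450/18 = 25, a_2 = floor((31 + 23)/25) = 2.
  m_3 = 25*2 - 23 = 27, d_3 = (979 - 27^2)/25 = 250/25 = 10, a_3 = floor((31 + 27)/10) = 5.
  m_4 = 10*5 - 27 = 23, d_4 = (979 - 23^2)/10 = 450/10 = 45, a_4 = floor((31 + 23)/45) = 1.
  m_5 = 45*1 - 23 = 22, d_5 = (979 - 22^2)/45 = 495/45 = 11, a_5 = floor((31 + 22)/11) = 4.
  m_6 = 11*4 - 22 = 22, d_6 = (979 - 22^2)/11 = 495/11 = 45, a_6 = floor((31 + 22)/45) = 1.
  m_7 = 45*1 - 22 = 23, d_7 = (979 - 23^2)/45 = 450/45 = 10, a_7 = floor((31 + 23)/10) = 5.
  m_8 = 10*5 - 23 = 27, d_8 = (979 - 27^2)/10 = 250/10 = 25, a_8 = floor((31 + 27)/25) = 2.
  m_9 = 25*2 - 27 = 23, d_9 = (979 - 23^2)/25 = 450/25 = 18, a_9 = floor((31 + 23)/18) = 3.
  m_10 = 18*3 - 23 = 31, d_10 = (979 - 31^2)/18 = 18/18 = 1, a_10 = floor((31 + 31)/1) = 62.
  m_11 = 1*62 - 31 = 31, d_11 = (979 - 31^2)/1 = 18/1 = 18: (m_11, d_11) = (m_1, d_1) = (31, 18), so from here the quotients repeat a_1, ..., a_10; the period length is 10.
So sqrt(979) = [31; (3, 2, 5, 1, 4, 1, 5, 2, 3, 62)] with period length k = 10.
k is even, so the fundamental solution of x^2 - 979y^2 = 1 is (p_{k-1}, q_{k-1}) = (p_9, q_9); compute convergents through index 9.
Convergents (p_i = a_i*p_{i-1} + p_{i-2}, q_i = a_i*q_{i-1} + q_{i-2} with p_{-2}=0, p_{-1}=1, q_{-2}=1, q_{-1}=0):
  i=0: a_0=31, p_0 = 31*1 + 0 = 31, q_0 = 31*0 + 1 = 1.
  i=1: a_1=3, p_1 = 3*31 + 1 = 94, q_1 = 3*1 + 0 = 3.
  i=2: a_2=2, p_2 = 2*94 + 31 = 219, q_2 = 2*3 + 1 = 7.
  i=3: a_3=5, p_3 = 5*219 + 94 = 1189, q_3 = 5*7 + 3 = 38.
  i=4: a_4=1, p_4 = 1*1189 + 219 = 1408, q_4 = 1*38 + 7 = 45.
  i=5: a_5=4, p_5 = 4*1408 + 1189 = 6821, q_5 = 4*45 + 38 = 218.
  i=6: a_6=1, p_6 = 1*6821 + 1408 = 8229, q_6 = 1*218 + 45 = 263.
  i=7: a_7=5, p_7 = 5*8229 + 6821 = 47966, q_7 = 5*263 + 218 = 1533.
  i=8: a_8=2, p_8 = 2*47966 + 8229 = 104161, q_8 = 2*1533 + 263 = 3329.
  i=9: a_9=3, p_9 = 3*104161 + 47966 = 360449, q_9 = 3*3329 + 1533 = 11520.
Check: 360449^2 - 979*11520^2 = 129923481601 - 129923481600 = 1, so (x, y) = (360449, 11520) solves the equation, and by the theorem it is the least positive solution.

(x, y) = (360449, 11520)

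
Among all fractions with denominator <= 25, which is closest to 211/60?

88/25

Expand x = 211/60 as a continued fraction with the Euclidean algorithm:
  211 = 3*60 + 31, so a_0 = 3.
  60 = 1*31 + 29, so a_1 = 1.
  31 = 1*29 + 2, so a_2 = 1.
  29 = 14*2 + 1, so a_3 = 14.
  2 = 2*1 + 0, so a_4 = 2.
so x = [3; 1, 1, 14, 2].
Convergents (p_i = a_i*p_{i-1} + p_{i-2}, q_i = a_i*q_{i-1} + q_{i-2} with p_{-2}=0, p_{-1}=1, q_{-2}=1, q_{-1}=0), until the denominator exceeds 25:
  i=0: a_0=3, p_0 = 3*1 + 0 = 3, q_0 = 3*0 + 1 = 1.
  i=1: a_1=1, p_1 = 1*3 + 1 = 4, q_1 = 1*1 + 0 = 1.
  i=2: a_2=1, p_2 = 1*4 + 3 = 7, q_2 = 1*1 + 1 = 2.
  i=3: a_3=14, p_3 = 14*7 + 4 = 102, q_3 = 14*2 + 1 = 29.
q_3 = 29 > 25, so the last convergent with denominator <= 25 is p_2/q_2 = 7/2.
The closest fraction with denominator <= 25 is either p_2/q_2 or the intermediate fraction (k*p_2 + p_1)/(k*q_2 + q_1) with the largest k >= 1 whose denominator stays <= 25; these approach x as k grows, and every other convergent or intermediate fraction in range is farther away.
Largest k: floor((25 - q_1)/q_2) = floor((25 - 1)/2) = 12.
That gives (12*7 + 4)/(12*2 + 1) = 88/25.
Compare the errors: |x - 7/2| = |211*2 - 7*60|/(60*2) = 2/120, and |x - 88/25| = |211*25 - 88*60|/(60*25) = 5/1500.
Cross-multiplying, 5*120 = 600 < 3000 = 2*1500, so 5/1500 is smaller: the intermediate fraction 88/25 is closer to x than 7/2.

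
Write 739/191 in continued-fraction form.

[3; 1, 6, 1, 1, 1, 3, 2]

Run the Euclidean algorithm on 739 and 191; the successive quotients are the partial quotients a_0, a_1, ... (each step inverts the fractional part left over by the previous one):
  739 = 3*191 + 166, so a_0 = 3.
  191 = 1*166 + 25, so a_1 = 1.
  166 = 6*25 + 16, so a_2 = 6.
  25 = 1*16 + 9, so a_3 = 1.
  16 = 1*9 + 7, so a_4 = 1.
  9 = 1*7 + 2, so a_5 = 1.
  7 = 3*2 + 1, so a_6 = 3.
  2 = 2*1 + 0, so a_7 = 2.
The remainder reaches 0 after 8 divisions, so the expansion has 8 partial quotients, read off in order.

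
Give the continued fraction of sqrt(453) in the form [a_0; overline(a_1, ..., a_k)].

Write x_i = (sqrt(453) + m_i)/d_i with (m_0, d_0) = (0, 1). a_0 = floor(sqrt(453)) = 21, since 21^2 = 441 <= 453 < 484 = 22^2.
Iterate m_{i+1} = d_i*a_i - m_i, d_{i+1} = (453 - m_{i+1}^2)/d_i, a_{i+1} = floor((a_0 + m_{i+1})/d_{i+1}):
  m_1 = 1*21 - 0 = 21, d_1 = (453 - 21^2)/1 = 12/1 = 12, a_1 = floor((21 + 21)/12) = 3.
  m_2 = 12*3 - 21 = 15, d_2 = (453 - 15^2)/12 = 228/12 = 19, a_2 = floor((21 + 15)/19) = 1.
  m_3 = 19*1 - 15 = 4, d_3 = (453 - 4^2)/19 = 437/19 = 23, a_3 = floor((21 + 4)/23) = 1.
  m_4 = 23*1 - 4 = 19, d_4 = (453 - 19^2)/23 = 92/23 = 4, a_4 = floor((21 + 19)/4) = 10.
  m_5 = 4*10 - 19 = 21, d_5 = (453 - 21^2)/4 = 12/4 = 3, a_5 = floor((21 + 21)/3) = 14.
  m_6 = 3*14 - 21 = 21, d_6 = (453 - 21^2)/3 = 12/3 = 4, a_6 = floor((21 + 21)/4) = 10.
  m_7 = 4*10 - 21 = 19, d_7 = (453 - 19^2)/4 = 92/4 = 23, a_7 = floor((21 + 19)/23) = 1.
  m_8 = 23*1 - 19 = 4, d_8 = (453 - 4^2)/23 = 437/23 = 19, a_8 = floor((21 + 4)/19) = 1.
  m_9 = 19*1 - 4 = 15, d_9 = (453 - 15^2)/19 = 228/19 = 12, a_9 = floor((21 + 15)/12) = 3.
  m_10 = 12*3 - 15 = 21, d_10 = (453 - 21^2)/12 = 12/12 = 1, a_10 = floor((21 + 21)/1) = 42.
  m_11 = 1*42 - 21 = 21, d_11 = (453 - 21^2)/1 = 12/1 = 12: (m_11, d_11) = (m_1, d_1) = (21, 12), so from here the quotients repeat a_1, ..., a_10; the period length is 10.
Hence the expansion of sqrt(453) is a_0 = 21 followed by the repeating block 3, 1, 1, 10, 14, 10, 1, 1, 3, 42 (period 10).

[21; overline(3, 1, 1, 10, 14, 10, 1, 1, 3, 42)]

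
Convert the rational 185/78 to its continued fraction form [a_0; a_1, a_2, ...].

Run the Euclidean algorithm on 185 and 78; the successive quotients are the partial quotients a_0, a_1, ... (each step inverts the fractional part left over by the previous one):
  185 = 2*78 + 29, so a_0 = 2.
  78 = 2*29 + 20, so a_1 = 2.
  29 = 1*20 + 9, so a_2 = 1.
  20 = 2*9 + 2, so a_3 = 2.
  9 = 4*2 + 1, so a_4 = 4.
  2 = 2*1 + 0, so a_5 = 2.
The remainder reaches 0 after 6 divisions, so the expansion has 6 partial quotients, read off in order.

[2; 2, 1, 2, 4, 2]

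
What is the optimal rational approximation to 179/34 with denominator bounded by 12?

58/11

Expand x = 179/34 as a continued fraction with the Euclidean algorithm:
  179 = 5*34 + 9, so a_0 = 5.
  34 = 3*9 + 7, so a_1 = 3.
  9 = 1*7 + 2, so a_2 = 1.
  7 = 3*2 + 1, so a_3 = 3.
  2 = 2*1 + 0, so a_4 = 2.
so x = [5; 3, 1, 3, 2].
Convergents (p_i = a_i*p_{i-1} + p_{i-2}, q_i = a_i*q_{i-1} + q_{i-2} with p_{-2}=0, p_{-1}=1, q_{-2}=1, q_{-1}=0), until the denominator exceeds 12:
  i=0: a_0=5, p_0 = 5*1 + 0 = 5, q_0 = 5*0 + 1 = 1.
  i=1: a_1=3, p_1 = 3*5 + 1 = 16, q_1 = 3*1 + 0 = 3.
  i=2: a_2=1, p_2 = 1*16 + 5 = 21, q_2 = 1*3 + 1 = 4.
  i=3: a_3=3, p_3 = 3*21 + 16 = 79, q_3 = 3*4 + 3 = 15.
q_3 = 15 > 12, so the last convergent with denominator <= 12 is p_2/q_2 = 21/4.
The closest fraction with denominator <= 12 is either p_2/q_2 or the intermediate fraction (k*p_2 + p_1)/(k*q_2 + q_1) with the largest k >= 1 whose denominator stays <= 12; these approach x as k grows, and every other convergent or intermediate fraction in range is farther away.
Largest k: floor((12 - q_1)/q_2) = floor((12 - 3)/4) = 2.
That gives (2*21 + 16)/(2*4 + 3) = 58/11.
Compare the errors: |x - 21/4| = |179*4 - 21*34|/(34*4) = 2/136, and |x - 58/11| = |179*11 - 58*34|/(34*11) = 3/374.
Cross-multiplying, 3*136 = 408 < 748 = 2*374, so 3/374 is smaller: the intermediate fraction 58/11 is closer to x than 21/4.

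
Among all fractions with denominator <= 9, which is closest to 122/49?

Expand x = 122/49 as a continued fraction with the Euclidean algorithm:
  122 = 2*49 + 24, so a_0 = 2.
  49 = 2*24 + 1, so a_1 = 2.
  24 = 24*1 + 0, so a_2 = 24.
so x = [2; 2, 24].
Convergents (p_i = a_i*p_{i-1} + p_{i-2}, q_i = a_i*q_{i-1} + q_{i-2} with p_{-2}=0, p_{-1}=1, q_{-2}=1, q_{-1}=0), until the denominator exceeds 9:
  i=0: a_0=2, p_0 = 2*1 + 0 = 2, q_0 = 2*0 + 1 = 1.
  i=1: a_1=2, p_1 = 2*2 + 1 = 5, q_1 = 2*1 + 0 = 2.
  i=2: a_2=24, p_2 = 24*5 + 2 = 122, q_2 = 24*2 + 1 = 49.
q_2 = 49 > 9, so the last convergent with denominator <= 9 is p_1/q_1 = 5/2.
The closest fraction with denominator <= 9 is either p_1/q_1 or the intermediate fraction (k*p_1 + p_0)/(k*q_1 + q_0) with the largest k >= 1 whose denominator stays <= 9; these approach x as k grows, and every other convergent or intermediate fraction in range is farther away.
Largest k: floor((9 - q_0)/q_1) = floor((9 - 1)/2) = 4.
That gives (4*5 + 2)/(4*2 + 1) = 22/9.
Compare the errors: |x - 5/2| = |122*2 - 5*49|/(49*2) = 1/98, and |x - 22/9| = |122*9 - 22*49|/(49*9) = 20/441.
Cross-multiplying, 1*441 = 441 < 1960 = 20*98, so 1/98 is smaller: the convergent 5/2 is closer to x than 22/9.

5/2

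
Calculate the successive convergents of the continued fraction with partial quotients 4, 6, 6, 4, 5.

Using the convergent recurrence p_i = a_i*p_{i-1} + p_{i-2}, q_i = a_i*q_{i-1} + q_{i-2} with p_{-2}=0, p_{-1}=1, q_{-2}=1, q_{-1}=0:
  i=0: a_0=4, p_0 = 4*1 + 0 = 4, q_0 = 4*0 + 1 = 1.
  i=1: a_1=6, p_1 = 6*4 + 1 = 25, q_1 = 6*1 + 0 = 6.
  i=2: a_2=6, p_2 = 6*25 + 4 = 154, q_2 = 6*6 + 1 = 37.
  i=3: a_3=4, p_3 = 4*154 + 25 = 641, q_3 = 4*37 + 6 = 154.
  i=4: a_4=5, p_4 = 5*641 + 154 = 3359, q_4 = 5*154 + 37 = 807.

4/1, 25/6, 154/37, 641/154, 3359/807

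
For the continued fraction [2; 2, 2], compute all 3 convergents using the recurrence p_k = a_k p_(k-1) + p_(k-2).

2/1, 5/2, 12/5

Using the convergent recurrence p_i = a_i*p_{i-1} + p_{i-2}, q_i = a_i*q_{i-1} + q_{i-2} with p_{-2}=0, p_{-1}=1, q_{-2}=1, q_{-1}=0:
  i=0: a_0=2, p_0 = 2*1 + 0 = 2, q_0 = 2*0 + 1 = 1.
  i=1: a_1=2, p_1 = 2*2 + 1 = 5, q_1 = 2*1 + 0 = 2.
  i=2: a_2=2, p_2 = 2*5 + 2 = 12, q_2 = 2*2 + 1 = 5.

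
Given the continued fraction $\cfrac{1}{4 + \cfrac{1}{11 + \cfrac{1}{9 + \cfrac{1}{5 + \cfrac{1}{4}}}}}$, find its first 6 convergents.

0/1, 1/4, 11/45, 100/409, 511/2090, 2144/8769

Using the convergent recurrence p_i = a_i*p_{i-1} + p_{i-2}, q_i = a_i*q_{i-1} + q_{i-2} with p_{-2}=0, p_{-1}=1, q_{-2}=1, q_{-1}=0:
  i=0: a_0=0, p_0 = 0*1 + 0 = 0, q_0 = 0*0 + 1 = 1.
  i=1: a_1=4, p_1 = 4*0 + 1 = 1, q_1 = 4*1 + 0 = 4.
  i=2: a_2=11, p_2 = 11*1 + 0 = 11, q_2 = 11*4 + 1 = 45.
  i=3: a_3=9, p_3 = 9*11 + 1 = 100, q_3 = 9*45 + 4 = 409.
  i=4: a_4=5, p_4 = 5*100 + 11 = 511, q_4 = 5*409 + 45 = 2090.
  i=5: a_5=4, p_5 = 4*511 + 100 = 2144, q_5 = 4*2090 + 409 = 8769.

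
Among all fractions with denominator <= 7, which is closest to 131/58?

9/4

Expand x = 131/58 as a continued fraction with the Euclidean algorithm:
  131 = 2*58 + 15, so a_0 = 2.
  58 = 3*15 + 13, so a_1 = 3.
  15 = 1*13 + 2, so a_2 = 1.
  13 = 6*2 + 1, so a_3 = 6.
  2 = 2*1 + 0, so a_4 = 2.
so x = [2; 3, 1, 6, 2].
Convergents (p_i = a_i*p_{i-1} + p_{i-2}, q_i = a_i*q_{i-1} + q_{i-2} with p_{-2}=0, p_{-1}=1, q_{-2}=1, q_{-1}=0), until the denominator exceeds 7:
  i=0: a_0=2, p_0 = 2*1 + 0 = 2, q_0 = 2*0 + 1 = 1.
  i=1: a_1=3, p_1 = 3*2 + 1 = 7, q_1 = 3*1 + 0 = 3.
  i=2: a_2=1, p_2 = 1*7 + 2 = 9, q_2 = 1*3 + 1 = 4.
  i=3: a_3=6, p_3 = 6*9 + 7 = 61, q_3 = 6*4 + 3 = 27.
q_3 = 27 > 7, so the last convergent with denominator <= 7 is p_2/q_2 = 9/4.
The closest fraction with denominator <= 7 is either p_2/q_2 or the intermediate fraction (k*p_2 + p_1)/(k*q_2 + q_1) with the largest k >= 1 whose denominator stays <= 7; these approach x as k grows, and every other convergent or intermediate fraction in range is farther away.
Largest k: floor((7 - q_1)/q_2) = floor((7 - 3)/4) = 1.
That gives (1*9 + 7)/(1*4 + 3) = 16/7.
Compare the errors: |x - 9/4| = |131*4 - 9*58|/(58*4) = 2/232, and |x - 16/7| = |131*7 - 16*58|/(58*7) = 11/406.
Cross-multiplying, 2*406 = 812 < 2552 = 11*232, so 2/232 is smaller: the convergent 9/4 is closer to x than 16/7.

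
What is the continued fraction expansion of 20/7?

Run the Euclidean algorithm on 20 and 7; the successive quotients are the partial quotients a_0, a_1, ... (each step inverts the fractional part left over by the previous one):
  20 = 2*7 + 6, so a_0 = 2.
  7 = 1*6 + 1, so a_1 = 1.
  6 = 6*1 + 0, so a_2 = 6.
The remainder reaches 0 after 3 divisions, so the expansion has 3 partial quotients, read off in order.

[2; 1, 6]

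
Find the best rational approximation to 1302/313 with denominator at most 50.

104/25

Expand x = 1302/313 as a continued fraction with the Euclidean algorithm:
  1302 = 4*313 + 50, so a_0 = 4.
  313 = 6*50 + 13, so a_1 = 6.
  50 = 3*13 + 11, so a_2 = 3.
  13 = 1*11 + 2, so a_3 = 1.
  11 = 5*2 + 1, so a_4 = 5.
  2 = 2*1 + 0, so a_5 = 2.
so x = [4; 6, 3, 1, 5, 2].
Convergents (p_i = a_i*p_{i-1} + p_{i-2}, q_i = a_i*q_{i-1} + q_{i-2} with p_{-2}=0, p_{-1}=1, q_{-2}=1, q_{-1}=0), until the denominator exceeds 50:
  i=0: a_0=4, p_0 = 4*1 + 0 = 4, q_0 = 4*0 + 1 = 1.
  i=1: a_1=6, p_1 = 6*4 + 1 = 25, q_1 = 6*1 + 0 = 6.
  i=2: a_2=3, p_2 = 3*25 + 4 = 79, q_2 = 3*6 + 1 = 19.
  i=3: a_3=1, p_3 = 1*79 + 25 = 104, q_3 = 1*19 + 6 = 25.
  i=4: a_4=5, p_4 = 5*104 + 79 = 599, q_4 = 5*25 + 19 = 144.
q_4 = 144 > 50, so the last convergent with denominator <= 50 is p_3/q_3 = 104/25.
The closest fraction with denominator <= 50 is either p_3/q_3 or the intermediate fraction (k*p_3 + p_2)/(k*q_3 + q_2) with the largest k >= 1 whose denominator stays <= 50; these approach x as k grows, and every other convergent or intermediate fraction in range is farther away.
Largest k: floor((50 - q_2)/q_3) = floor((50 - 19)/25) = 1.
That gives (1*104 + 79)/(1*25 + 19) = 183/44.
Compare the errors: |x - 104/25| = |1302*25 - 104*313|/(313*25) = 2/7825, and |x - 183/44| = |1302*44 - 183*313|/(313*44) = 9/13772.
Cross-multiplying, 2*13772 = 27544 < 70425 = 9*7825, so 2/7825 is smaller: the convergent 104/25 is closer to x than 183/44.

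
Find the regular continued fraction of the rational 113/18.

[6; 3, 1, 1, 2]

Run the Euclidean algorithm on 113 and 18; the successive quotients are the partial quotients a_0, a_1, ... (each step inverts the fractional part left over by the previous one):
  113 = 6*18 + 5, so a_0 = 6.
  18 = 3*5 + 3, so a_1 = 3.
  5 = 1*3 + 2, so a_2 = 1.
  3 = 1*2 + 1, so a_3 = 1.
  2 = 2*1 + 0, so a_4 = 2.
The remainder reaches 0 after 5 divisions, so the expansion has 5 partial quotients, read off in order.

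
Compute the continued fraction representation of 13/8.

Run the Euclidean algorithm on 13 and 8; the successive quotients are the partial quotients a_0, a_1, ... (each step inverts the fractional part left over by the previous one):
  13 = 1*8 + 5, so a_0 = 1.
  8 = 1*5 + 3, so a_1 = 1.
  5 = 1*3 + 2, so a_2 = 1.
  3 = 1*2 + 1, so a_3 = 1.
  2 = 2*1 + 0, so a_4 = 2.
The remainder reaches 0 after 5 divisions, so the expansion has 5 partial quotients, read off in order.

[1; 1, 1, 1, 2]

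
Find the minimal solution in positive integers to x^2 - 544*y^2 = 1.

(x, y) = (2449, 105)

First expand sqrt(544) as a continued fraction. With x_i = (sqrt(544) + m_i)/d_i and (m_0, d_0) = (0, 1): a_0 = floor(sqrt(544)) = 23, since 23^2 = 529 <= 544 < 576 = 24^2.
Iterate m_{i+1} = d_i*a_i - m_i, d_{i+1} = (544 - m_{i+1}^2)/d_i, a_{i+1} = floor((a_0 + m_{i+1})/d_{i+1}):
  m_1 = 1*23 - 0 = 23, d_1 = (544 - 23^2)/1 = 15/1 = 15, a_1 = floor((23 + 23)/15) = 3.
  m_2 = 15*3 - 23 = 22, d_2 = (544 - 22^2)/15 = 60/15 = 4, a_2 = floor((23 + 22)/4) = 11.
  m_3 = 4*11 - 22 = 22, d_3 = (544 - 22^2)/4 = 60/4 = 15, a_3 = floor((23 + 22)/15) = 3.
  m_4 = 15*3 - 22 = 23, d_4 = (544 - 23^2)/15 = 15/15 = 1, a_4 = floor((23 + 23)/1) = 46.
  m_5 = 1*46 - 23 = 23, d_5 = (544 - 23^2)/1 = 15/1 = 15: (m_5, d_5) = (m_1, d_1) = (23, 15), so from here the quotients repeat a_1, ..., a_4; the period length is 4.
So sqrt(544) = [23; (3, 11, 3, 46)] with period length k = 4.
k is even, so the fundamental solution of x^2 - 544y^2 = 1 is (p_{k-1}, q_{k-1}) = (p_3, q_3); compute convergents through index 3.
Convergents (p_i = a_i*p_{i-1} + p_{i-2}, q_i = a_i*q_{i-1} + q_{i-2} with p_{-2}=0, p_{-1}=1, q_{-2}=1, q_{-1}=0):
  i=0: a_0=23, p_0 = 23*1 + 0 = 23, q_0 = 23*0 + 1 = 1.
  i=1: a_1=3, p_1 = 3*23 + 1 = 70, q_1 = 3*1 + 0 = 3.
  i=2: a_2=11, p_2 = 11*70 + 23 = 793, q_2 = 11*3 + 1 = 34.
  i=3: a_3=3, p_3 = 3*793 + 70 = 2449, q_3 = 3*34 + 3 = 105.
Check: 2449^2 - 544*105^2 = 5997601 - 5997600 = 1, so (x, y) = (2449, 105) solves the equation, and by the theorem it is the least positive solution.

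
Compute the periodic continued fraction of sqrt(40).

Write x_i = (sqrt(40) + m_i)/d_i with (m_0, d_0) = (0, 1). a_0 = floor(sqrt(40)) = 6, since 6^2 = 36 <= 40 < 49 = 7^2.
Iterate m_{i+1} = d_i*a_i - m_i, d_{i+1} = (40 - m_{i+1}^2)/d_i, a_{i+1} = floor((a_0 + m_{i+1})/d_{i+1}):
  m_1 = 1*6 - 0 = 6, d_1 = (40 - 6^2)/1 = 4/1 = 4, a_1 = floor((6 + 6)/4) = 3.
  m_2 = 4*3 - 6 = 6, d_2 = (40 - 6^2)/4 = 4/4 = 1, a_2 = floor((6 + 6)/1) = 12.
  m_3 = 1*12 - 6 = 6, d_3 = (40 - 6^2)/1 = 4/1 = 4: (m_3, d_3) = (m_1, d_1) = (6, 4), so from here the quotients repeat a_1, a_2; the period length is 2.
Hence the expansion of sqrt(40) is a_0 = 6 followed by the repeating block 3, 12 (period 2).

[6; (3, 12)]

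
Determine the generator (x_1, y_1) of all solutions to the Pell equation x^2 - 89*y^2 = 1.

First expand sqrt(89) as a continued fraction. With x_i = (sqrt(89) + m_i)/d_i and (m_0, d_0) = (0, 1): a_0 = floor(sqrt(89)) = 9, since 9^2 = 81 <= 89 < 100 = 10^2.
Iterate m_{i+1} = d_i*a_i - m_i, d_{i+1} = (89 - m_{i+1}^2)/d_i, a_{i+1} = floor((a_0 + m_{i+1})/d_{i+1}):
  m_1 = 1*9 - 0 = 9, d_1 = (89 - 9^2)/1 = 8/1 = 8, a_1 = floor((9 + 9)/8) = 2.
  m_2 = 8*2 - 9 = 7, d_2 = (89 - 7^2)/8 = 40/8 = 5, a_2 = floor((9 + 7)/5) = 3.
  m_3 = 5*3 - 7 = 8, d_3 = (89 - 8^2)/5 = 25/5 = 5, a_3 = floor((9 + 8)/5) = 3.
  m_4 = 5*3 - 8 = 7, d_4 = (89 - 7^2)/5 = 40/5 = 8, a_4 = floor((9 + 7)/8) = 2.
  m_5 = 8*2 - 7 = 9, d_5 = (89 - 9^2)/8 = 8/8 = 1, a_5 = floor((9 + 9)/1) = 18.
  m_6 = 1*18 - 9 = 9, d_6 = (89 - 9^2)/1 = 8/1 = 8: (m_6, d_6) = (m_1, d_1) = (9, 8), so from here the quotients repeat a_1, ..., a_5; the period length is 5.
So sqrt(89) = [9; (2, 3, 3, 2, 18)] with period length k = 5.
k is odd, so (p_{k-1}, q_{k-1}) only solves x^2 - 89y^2 = -1 and the fundamental solution of x^2 - 89y^2 = 1 is (p_{2k-1}, q_{2k-1}) = (p_9, q_9); compute convergents through index 9, running through the period twice.
Convergents (p_i = a_i*p_{i-1} + p_{i-2}, q_i = a_i*q_{i-1} + q_{i-2} with p_{-2}=0, p_{-1}=1, q_{-2}=1, q_{-1}=0):
  i=0: a_0=9, p_0 = 9*1 + 0 = 9, q_0 = 9*0 + 1 = 1.
  i=1: a_1=2, p_1 = 2*9 + 1 = 19, q_1 = 2*1 + 0 = 2.
  i=2: a_2=3, p_2 = 3*19 + 9 = 66, q_2 = 3*2 + 1 = 7.
  i=3: a_3=3, p_3 = 3*66 + 19 = 217, q_3 = 3*7 + 2 = 23.
  i=4: a_4=2, p_4 = 2*217 + 66 = 500, q_4 = 2*23 + 7 = 53.
  i=5: a_5=18, p_5 = 18*500 + 217 = 9217, q_5 = 18*53 + 23 = 977.
  i=6: a_6=2, p_6 = 2*9217 + 500 = 18934, q_6 = 2*977 + 53 = 2007.
  i=7: a_7=3, p_7 = 3*18934 + 9217 = 66019, q_7 = 3*2007 + 977 = 6998.
  i=8: a_8=3, p_8 = 3*66019 + 18934 = 216991, q_8 = 3*6998 + 2007 = 23001.
  i=9: a_9=2, p_9 = 2*216991 + 66019 = 500001, q_9 = 2*23001 + 6998 = 53000.
Indeed p_4^2 - 89*q_4^2 = 250000 - 250001 = -1, not +1.
Check: 500001^2 - 89*53000^2 = 250001000001 - 250001000000 = 1, so (x, y) = (500001, 53000) solves the equation, and by the theorem it is the least positive solution.

(x, y) = (500001, 53000)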